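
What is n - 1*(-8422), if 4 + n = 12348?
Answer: 20766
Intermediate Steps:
n = 12344 (n = -4 + 12348 = 12344)
n - 1*(-8422) = 12344 - 1*(-8422) = 12344 + 8422 = 20766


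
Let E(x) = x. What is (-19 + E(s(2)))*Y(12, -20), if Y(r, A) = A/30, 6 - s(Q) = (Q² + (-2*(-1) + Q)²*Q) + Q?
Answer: 34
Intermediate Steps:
s(Q) = 6 - Q - Q² - Q*(2 + Q)² (s(Q) = 6 - ((Q² + (-2*(-1) + Q)²*Q) + Q) = 6 - ((Q² + (2 + Q)²*Q) + Q) = 6 - ((Q² + Q*(2 + Q)²) + Q) = 6 - (Q + Q² + Q*(2 + Q)²) = 6 + (-Q - Q² - Q*(2 + Q)²) = 6 - Q - Q² - Q*(2 + Q)²)
Y(r, A) = A/30 (Y(r, A) = A*(1/30) = A/30)
(-19 + E(s(2)))*Y(12, -20) = (-19 + (6 - 1*2 - 1*2² - 1*2*(2 + 2)²))*((1/30)*(-20)) = (-19 + (6 - 2 - 1*4 - 1*2*4²))*(-⅔) = (-19 + (6 - 2 - 4 - 1*2*16))*(-⅔) = (-19 + (6 - 2 - 4 - 32))*(-⅔) = (-19 - 32)*(-⅔) = -51*(-⅔) = 34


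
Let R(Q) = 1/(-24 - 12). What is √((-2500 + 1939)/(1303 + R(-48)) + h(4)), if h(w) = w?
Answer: 2*√1963433206/46907 ≈ 1.8893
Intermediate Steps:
R(Q) = -1/36 (R(Q) = 1/(-36) = -1/36)
√((-2500 + 1939)/(1303 + R(-48)) + h(4)) = √((-2500 + 1939)/(1303 - 1/36) + 4) = √(-561/46907/36 + 4) = √(-561*36/46907 + 4) = √(-20196/46907 + 4) = √(167432/46907) = 2*√1963433206/46907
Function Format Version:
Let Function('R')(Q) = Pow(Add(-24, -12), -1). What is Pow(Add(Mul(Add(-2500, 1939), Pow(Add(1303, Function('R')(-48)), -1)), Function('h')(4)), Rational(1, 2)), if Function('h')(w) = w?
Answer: Mul(Rational(2, 46907), Pow(1963433206, Rational(1, 2))) ≈ 1.8893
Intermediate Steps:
Function('R')(Q) = Rational(-1, 36) (Function('R')(Q) = Pow(-36, -1) = Rational(-1, 36))
Pow(Add(Mul(Add(-2500, 1939), Pow(Add(1303, Function('R')(-48)), -1)), Function('h')(4)), Rational(1, 2)) = Pow(Add(Mul(Add(-2500, 1939), Pow(Add(1303, Rational(-1, 36)), -1)), 4), Rational(1, 2)) = Pow(Add(Mul(-561, Pow(Rational(46907, 36), -1)), 4), Rational(1, 2)) = Pow(Add(Mul(-561, Rational(36, 46907)), 4), Rational(1, 2)) = Pow(Add(Rational(-20196, 46907), 4), Rational(1, 2)) = Pow(Rational(167432, 46907), Rational(1, 2)) = Mul(Rational(2, 46907), Pow(1963433206, Rational(1, 2)))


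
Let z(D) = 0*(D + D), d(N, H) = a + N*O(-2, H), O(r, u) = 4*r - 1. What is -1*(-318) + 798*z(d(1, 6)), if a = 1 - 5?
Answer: 318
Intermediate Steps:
a = -4
O(r, u) = -1 + 4*r
d(N, H) = -4 - 9*N (d(N, H) = -4 + N*(-1 + 4*(-2)) = -4 + N*(-1 - 8) = -4 + N*(-9) = -4 - 9*N)
z(D) = 0 (z(D) = 0*(2*D) = 0)
-1*(-318) + 798*z(d(1, 6)) = -1*(-318) + 798*0 = 318 + 0 = 318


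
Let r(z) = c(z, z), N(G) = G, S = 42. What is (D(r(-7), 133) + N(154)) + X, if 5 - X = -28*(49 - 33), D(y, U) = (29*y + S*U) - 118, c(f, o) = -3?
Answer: 5988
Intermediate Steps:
r(z) = -3
D(y, U) = -118 + 29*y + 42*U (D(y, U) = (29*y + 42*U) - 118 = -118 + 29*y + 42*U)
X = 453 (X = 5 - (-28)*(49 - 33) = 5 - (-28)*16 = 5 - 1*(-448) = 5 + 448 = 453)
(D(r(-7), 133) + N(154)) + X = ((-118 + 29*(-3) + 42*133) + 154) + 453 = ((-118 - 87 + 5586) + 154) + 453 = (5381 + 154) + 453 = 5535 + 453 = 5988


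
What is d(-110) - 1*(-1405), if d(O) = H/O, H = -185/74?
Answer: 61821/44 ≈ 1405.0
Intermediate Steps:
H = -5/2 (H = -185*1/74 = -5/2 ≈ -2.5000)
d(O) = -5/(2*O)
d(-110) - 1*(-1405) = -5/2/(-110) - 1*(-1405) = -5/2*(-1/110) + 1405 = 1/44 + 1405 = 61821/44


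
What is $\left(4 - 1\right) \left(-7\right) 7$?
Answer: $-147$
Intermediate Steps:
$\left(4 - 1\right) \left(-7\right) 7 = 3 \left(-7\right) 7 = \left(-21\right) 7 = -147$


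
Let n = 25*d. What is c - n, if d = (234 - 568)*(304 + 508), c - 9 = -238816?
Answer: 6541393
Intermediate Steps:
c = -238807 (c = 9 - 238816 = -238807)
d = -271208 (d = -334*812 = -271208)
n = -6780200 (n = 25*(-271208) = -6780200)
c - n = -238807 - 1*(-6780200) = -238807 + 6780200 = 6541393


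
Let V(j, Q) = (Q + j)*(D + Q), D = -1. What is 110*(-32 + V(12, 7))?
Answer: 9020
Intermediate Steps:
V(j, Q) = (-1 + Q)*(Q + j) (V(j, Q) = (Q + j)*(-1 + Q) = (-1 + Q)*(Q + j))
110*(-32 + V(12, 7)) = 110*(-32 + (7² - 1*7 - 1*12 + 7*12)) = 110*(-32 + (49 - 7 - 12 + 84)) = 110*(-32 + 114) = 110*82 = 9020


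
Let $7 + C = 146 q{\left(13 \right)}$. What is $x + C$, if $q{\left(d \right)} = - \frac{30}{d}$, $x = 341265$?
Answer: $\frac{4431974}{13} \approx 3.4092 \cdot 10^{5}$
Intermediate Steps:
$C = - \frac{4471}{13}$ ($C = -7 + 146 \left(- \frac{30}{13}\right) = -7 - \frac{4380}{13} = - \frac{4471}{13} \approx -343.92$)
$x + C = 341265 - \frac{4471}{13} = \frac{4431974}{13}$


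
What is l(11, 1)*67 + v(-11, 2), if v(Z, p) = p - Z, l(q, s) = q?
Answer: 750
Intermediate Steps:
l(11, 1)*67 + v(-11, 2) = 11*67 + (2 - 1*(-11)) = 737 + (2 + 11) = 737 + 13 = 750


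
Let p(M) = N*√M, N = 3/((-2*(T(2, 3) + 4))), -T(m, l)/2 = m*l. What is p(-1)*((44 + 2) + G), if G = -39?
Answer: 21*I/16 ≈ 1.3125*I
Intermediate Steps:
T(m, l) = -2*l*m (T(m, l) = -2*m*l = -2*l*m)
N = 3/16 (N = 3/((-2*(-2*3*2 + 4))) = 3/((-2*(-12 + 4))) = 3/((-2*(-8))) = 3/16 ≈ 0.18750)
p(M) = 3*√M/16
p(-1)*((44 + 2) + G) = (3*√(-1)/16)*((44 + 2) - 39) = (3*I/16)*(46 - 39) = (3*I/16)*7 = 21*I/16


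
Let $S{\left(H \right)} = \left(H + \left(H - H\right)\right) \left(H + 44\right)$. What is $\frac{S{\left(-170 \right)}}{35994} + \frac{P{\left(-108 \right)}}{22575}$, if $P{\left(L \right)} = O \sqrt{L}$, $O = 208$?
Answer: $\frac{510}{857} + \frac{416 i \sqrt{3}}{7525} \approx 0.5951 + 0.095752 i$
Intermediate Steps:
$P{\left(L \right)} = 208 \sqrt{L}$
$S{\left(H \right)} = H \left(44 + H\right)$ ($S{\left(H \right)} = \left(H + 0\right) \left(44 + H\right) = H \left(44 + H\right)$)
$\frac{S{\left(-170 \right)}}{35994} + \frac{P{\left(-108 \right)}}{22575} = \frac{\left(-170\right) \left(44 - 170\right)}{35994} + \frac{208 \sqrt{-108}}{22575} = \left(-170\right) \left(-126\right) \frac{1}{35994} + 208 \cdot 6 i \sqrt{3} \cdot \frac{1}{22575} = 21420 \cdot \frac{1}{35994} + 1248 i \sqrt{3} \cdot \frac{1}{22575} = \frac{510}{857} + \frac{416 i \sqrt{3}}{7525}$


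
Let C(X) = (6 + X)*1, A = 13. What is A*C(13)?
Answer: 247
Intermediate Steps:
C(X) = 6 + X
A*C(13) = 13*(6 + 13) = 13*19 = 247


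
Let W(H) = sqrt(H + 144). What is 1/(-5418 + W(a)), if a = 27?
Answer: -602/3261617 - sqrt(19)/9784851 ≈ -0.00018502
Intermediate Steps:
W(H) = sqrt(144 + H)
1/(-5418 + W(a)) = 1/(-5418 + sqrt(144 + 27)) = 1/(-5418 + sqrt(171)) = 1/(-5418 + 3*sqrt(19))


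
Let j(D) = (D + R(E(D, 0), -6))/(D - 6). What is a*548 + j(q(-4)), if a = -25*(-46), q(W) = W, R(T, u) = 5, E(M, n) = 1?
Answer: 6301999/10 ≈ 6.3020e+5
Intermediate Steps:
a = 1150
j(D) = (5 + D)/(-6 + D) (j(D) = (D + 5)/(D - 6) = (5 + D)/(-6 + D))
a*548 + j(q(-4)) = 1150*548 + (5 - 4)/(-6 - 4) = 630200 + 1/(-10) = 630200 - ⅒*1 = 630200 - ⅒ = 6301999/10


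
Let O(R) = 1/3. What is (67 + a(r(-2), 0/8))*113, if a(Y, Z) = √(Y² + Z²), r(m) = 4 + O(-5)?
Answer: 24182/3 ≈ 8060.7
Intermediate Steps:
O(R) = ⅓
r(m) = 13/3 (r(m) = 4 + ⅓ = 13/3)
(67 + a(r(-2), 0/8))*113 = (67 + √((13/3)² + (0/8)²))*113 = (67 + √(169/9 + (0*(⅛))²))*113 = (67 + √(169/9 + 0²))*113 = (67 + √(169/9 + 0))*113 = (67 + √(169/9))*113 = (67 + 13/3)*113 = (214/3)*113 = 24182/3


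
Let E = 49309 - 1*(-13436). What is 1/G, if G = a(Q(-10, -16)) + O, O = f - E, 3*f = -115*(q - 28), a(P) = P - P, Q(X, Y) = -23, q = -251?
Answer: -1/52050 ≈ -1.9212e-5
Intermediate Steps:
a(P) = 0
f = 10695 (f = (-115*(-251 - 28))/3 = (-115*(-279))/3 = (⅓)*32085 = 10695)
E = 62745 (E = 49309 + 13436 = 62745)
O = -52050 (O = 10695 - 1*62745 = 10695 - 62745 = -52050)
G = -52050 (G = 0 - 52050 = -52050)
1/G = 1/(-52050) = -1/52050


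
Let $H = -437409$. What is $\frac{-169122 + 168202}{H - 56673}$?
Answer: $\frac{460}{247041} \approx 0.001862$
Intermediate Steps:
$\frac{-169122 + 168202}{H - 56673} = \frac{-169122 + 168202}{-437409 - 56673} = - \frac{920}{-494082} = \left(-920\right) \left(- \frac{1}{494082}\right) = \frac{460}{247041}$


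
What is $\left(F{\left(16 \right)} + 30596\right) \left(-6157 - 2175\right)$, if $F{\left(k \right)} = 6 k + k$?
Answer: $-255859056$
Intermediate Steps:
$F{\left(k \right)} = 7 k$
$\left(F{\left(16 \right)} + 30596\right) \left(-6157 - 2175\right) = \left(7 \cdot 16 + 30596\right) \left(-6157 - 2175\right) = \left(112 + 30596\right) \left(-8332\right) = 30708 \left(-8332\right) = -255859056$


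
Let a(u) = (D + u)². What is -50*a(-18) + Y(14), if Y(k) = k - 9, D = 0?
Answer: -16195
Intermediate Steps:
a(u) = u² (a(u) = (0 + u)² = u²)
Y(k) = -9 + k
-50*a(-18) + Y(14) = -50*(-18)² + (-9 + 14) = -50*324 + 5 = -16200 + 5 = -16195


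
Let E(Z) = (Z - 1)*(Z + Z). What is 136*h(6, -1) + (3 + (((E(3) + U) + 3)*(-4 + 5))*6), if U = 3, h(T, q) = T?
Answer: 927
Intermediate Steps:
E(Z) = 2*Z*(-1 + Z) (E(Z) = (-1 + Z)*(2*Z) = 2*Z*(-1 + Z))
136*h(6, -1) + (3 + (((E(3) + U) + 3)*(-4 + 5))*6) = 136*6 + (3 + (((2*3*(-1 + 3) + 3) + 3)*(-4 + 5))*6) = 816 + (3 + (((2*3*2 + 3) + 3)*1)*6) = 816 + (3 + (((12 + 3) + 3)*1)*6) = 816 + (3 + ((15 + 3)*1)*6) = 816 + (3 + (18*1)*6) = 816 + (3 + 18*6) = 816 + (3 + 108) = 816 + 111 = 927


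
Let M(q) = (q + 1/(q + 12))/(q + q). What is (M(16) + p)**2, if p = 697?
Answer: 390576251521/802816 ≈ 4.8651e+5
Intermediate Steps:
M(q) = (q + 1/(12 + q))/(2*q) (M(q) = (q + 1/(12 + q))/((2*q)) = (q + 1/(12 + q))*(1/(2*q)) = (q + 1/(12 + q))/(2*q))
(M(16) + p)**2 = ((1/2)*(1 + 16**2 + 12*16)/(16*(12 + 16)) + 697)**2 = ((1/2)*(1/16)*(1 + 256 + 192)/28 + 697)**2 = ((1/2)*(1/16)*(1/28)*449 + 697)**2 = (449/896 + 697)**2 = (624961/896)**2 = 390576251521/802816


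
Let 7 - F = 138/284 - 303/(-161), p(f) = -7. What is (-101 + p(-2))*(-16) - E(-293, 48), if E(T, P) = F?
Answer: 39399637/22862 ≈ 1723.4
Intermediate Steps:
F = 105899/22862 (F = 7 - (138/284 - 303/(-161)) = 7 - (138*(1/284) - 303*(-1/161)) = 7 - (69/142 + 303/161) = 7 - 1*54135/22862 = 7 - 54135/22862 = 105899/22862 ≈ 4.6321)
E(T, P) = 105899/22862
(-101 + p(-2))*(-16) - E(-293, 48) = (-101 - 7)*(-16) - 1*105899/22862 = -108*(-16) - 105899/22862 = 1728 - 105899/22862 = 39399637/22862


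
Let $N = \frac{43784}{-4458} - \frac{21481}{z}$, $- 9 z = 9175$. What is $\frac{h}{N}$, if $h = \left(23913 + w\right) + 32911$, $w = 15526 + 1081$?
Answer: $\frac{1501742888325}{230071241} \approx 6527.3$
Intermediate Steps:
$z = - \frac{9175}{9}$ ($z = \left(- \frac{1}{9}\right) 9175 = - \frac{9175}{9} \approx -1019.4$)
$w = 16607$
$h = 73431$ ($h = \left(23913 + 16607\right) + 32911 = 40520 + 32911 = 73431$)
$N = \frac{230071241}{20451075}$ ($N = \frac{43784}{-4458} - \frac{21481}{- \frac{9175}{9}} = 43784 \left(- \frac{1}{4458}\right) - - \frac{193329}{9175} = - \frac{21892}{2229} + \frac{193329}{9175} = \frac{230071241}{20451075} \approx 11.25$)
$\frac{h}{N} = \frac{73431}{\frac{230071241}{20451075}} = 73431 \cdot \frac{20451075}{230071241} = \frac{1501742888325}{230071241}$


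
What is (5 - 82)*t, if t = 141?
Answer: -10857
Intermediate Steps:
(5 - 82)*t = (5 - 82)*141 = -77*141 = -10857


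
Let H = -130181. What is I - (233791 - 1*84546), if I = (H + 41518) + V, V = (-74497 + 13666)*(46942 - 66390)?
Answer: 1182803380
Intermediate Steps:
V = 1183041288 (V = -60831*(-19448) = 1183041288)
I = 1182952625 (I = (-130181 + 41518) + 1183041288 = -88663 + 1183041288 = 1182952625)
I - (233791 - 1*84546) = 1182952625 - (233791 - 1*84546) = 1182952625 - (233791 - 84546) = 1182952625 - 1*149245 = 1182952625 - 149245 = 1182803380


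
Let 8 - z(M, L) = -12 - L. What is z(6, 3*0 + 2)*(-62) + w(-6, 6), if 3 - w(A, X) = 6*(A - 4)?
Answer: -1301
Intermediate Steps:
w(A, X) = 27 - 6*A (w(A, X) = 3 - 6*(A - 4) = 3 - 6*(-4 + A) = 3 - (-24 + 6*A) = 3 + (24 - 6*A) = 27 - 6*A)
z(M, L) = 20 + L (z(M, L) = 8 - (-12 - L) = 8 + (12 + L) = 20 + L)
z(6, 3*0 + 2)*(-62) + w(-6, 6) = (20 + (3*0 + 2))*(-62) + (27 - 6*(-6)) = (20 + (0 + 2))*(-62) + (27 + 36) = (20 + 2)*(-62) + 63 = 22*(-62) + 63 = -1364 + 63 = -1301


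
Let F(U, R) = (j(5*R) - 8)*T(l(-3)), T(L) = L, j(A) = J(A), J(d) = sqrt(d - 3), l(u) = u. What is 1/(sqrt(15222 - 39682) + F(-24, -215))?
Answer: I/(-2*sqrt(6115) + 21*sqrt(22) + 24*I) ≈ 0.0061097 - 0.014739*I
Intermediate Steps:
J(d) = sqrt(-3 + d)
j(A) = sqrt(-3 + A)
F(U, R) = 24 - 3*sqrt(-3 + 5*R) (F(U, R) = (sqrt(-3 + 5*R) - 8)*(-3) = (-8 + sqrt(-3 + 5*R))*(-3) = 24 - 3*sqrt(-3 + 5*R))
1/(sqrt(15222 - 39682) + F(-24, -215)) = 1/(sqrt(15222 - 39682) + (24 - 3*sqrt(-3 + 5*(-215)))) = 1/(sqrt(-24460) + (24 - 3*sqrt(-3 - 1075))) = 1/(2*I*sqrt(6115) + (24 - 21*I*sqrt(22))) = 1/(24 - 21*I*sqrt(22) + 2*I*sqrt(6115))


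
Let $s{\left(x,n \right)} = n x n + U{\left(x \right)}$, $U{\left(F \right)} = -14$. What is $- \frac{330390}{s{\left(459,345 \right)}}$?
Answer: $- \frac{330390}{54632461} \approx -0.0060475$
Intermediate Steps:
$s{\left(x,n \right)} = -14 + x n^{2}$ ($s{\left(x,n \right)} = n x n - 14 = x n^{2} - 14 = -14 + x n^{2}$)
$- \frac{330390}{s{\left(459,345 \right)}} = - \frac{330390}{-14 + 459 \cdot 345^{2}} = - \frac{330390}{-14 + 459 \cdot 119025} = - \frac{330390}{-14 + 54632475} = - \frac{330390}{54632461}$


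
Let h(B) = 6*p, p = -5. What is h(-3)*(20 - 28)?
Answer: 240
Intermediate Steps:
h(B) = -30 (h(B) = 6*(-5) = -30)
h(-3)*(20 - 28) = -30*(20 - 28) = -30*(-8) = 240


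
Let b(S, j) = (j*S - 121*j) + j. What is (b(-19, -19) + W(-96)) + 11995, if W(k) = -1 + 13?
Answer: 14648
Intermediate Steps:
W(k) = 12
b(S, j) = -120*j + S*j (b(S, j) = (S*j - 121*j) + j = (-121*j + S*j) + j = -120*j + S*j)
(b(-19, -19) + W(-96)) + 11995 = (-19*(-120 - 19) + 12) + 11995 = (-19*(-139) + 12) + 11995 = (2641 + 12) + 11995 = 2653 + 11995 = 14648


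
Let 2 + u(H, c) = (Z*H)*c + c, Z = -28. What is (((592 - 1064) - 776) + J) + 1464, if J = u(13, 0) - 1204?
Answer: -990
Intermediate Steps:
u(H, c) = -2 + c - 28*H*c (u(H, c) = -2 + ((-28*H)*c + c) = -2 + (-28*H*c + c) = -2 + (c - 28*H*c) = -2 + c - 28*H*c)
J = -1206 (J = (-2 + 0 - 28*13*0) - 1204 = (-2 + 0 + 0) - 1204 = -2 - 1204 = -1206)
(((592 - 1064) - 776) + J) + 1464 = (((592 - 1064) - 776) - 1206) + 1464 = ((-472 - 776) - 1206) + 1464 = (-1248 - 1206) + 1464 = -2454 + 1464 = -990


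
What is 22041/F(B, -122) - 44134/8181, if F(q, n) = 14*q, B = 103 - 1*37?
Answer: 46512535/2519748 ≈ 18.459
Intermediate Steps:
B = 66 (B = 103 - 37 = 66)
22041/F(B, -122) - 44134/8181 = 22041/((14*66)) - 44134/8181 = 22041/924 - 44134*1/8181 = 22041*(1/924) - 44134/8181 = 7347/308 - 44134/8181 = 46512535/2519748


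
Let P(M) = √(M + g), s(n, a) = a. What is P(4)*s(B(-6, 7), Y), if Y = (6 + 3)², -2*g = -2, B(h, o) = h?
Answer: 81*√5 ≈ 181.12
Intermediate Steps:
g = 1 (g = -½*(-2) = 1)
Y = 81 (Y = 9² = 81)
P(M) = √(1 + M) (P(M) = √(M + 1) = √(1 + M))
P(4)*s(B(-6, 7), Y) = √(1 + 4)*81 = √5*81 = 81*√5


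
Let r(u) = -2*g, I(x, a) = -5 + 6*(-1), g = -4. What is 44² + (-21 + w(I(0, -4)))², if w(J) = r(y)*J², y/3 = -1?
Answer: 898745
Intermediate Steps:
I(x, a) = -11 (I(x, a) = -5 - 6 = -11)
y = -3 (y = 3*(-1) = -3)
r(u) = 8 (r(u) = -2*(-4) = 8)
w(J) = 8*J²
44² + (-21 + w(I(0, -4)))² = 44² + (-21 + 8*(-11)²)² = 1936 + (-21 + 8*121)² = 1936 + (-21 + 968)² = 1936 + 947² = 1936 + 896809 = 898745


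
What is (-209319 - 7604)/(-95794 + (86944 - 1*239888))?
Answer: 30989/35534 ≈ 0.87209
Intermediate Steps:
(-209319 - 7604)/(-95794 + (86944 - 1*239888)) = -216923/(-95794 + (86944 - 239888)) = -216923/(-95794 - 152944) = -216923/(-248738) = -216923*(-1/248738) = 30989/35534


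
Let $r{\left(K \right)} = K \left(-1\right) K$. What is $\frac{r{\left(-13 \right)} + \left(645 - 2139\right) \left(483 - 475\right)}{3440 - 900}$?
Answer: $- \frac{12121}{2540} \approx -4.772$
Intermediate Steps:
$r{\left(K \right)} = - K^{2}$ ($r{\left(K \right)} = - K K = - K^{2}$)
$\frac{r{\left(-13 \right)} + \left(645 - 2139\right) \left(483 - 475\right)}{3440 - 900} = \frac{- \left(-13\right)^{2} + \left(645 - 2139\right) \left(483 - 475\right)}{3440 - 900} = \frac{\left(-1\right) 169 - 11952}{2540} = \left(-169 - 11952\right) \frac{1}{2540} = \left(-12121\right) \frac{1}{2540} = - \frac{12121}{2540}$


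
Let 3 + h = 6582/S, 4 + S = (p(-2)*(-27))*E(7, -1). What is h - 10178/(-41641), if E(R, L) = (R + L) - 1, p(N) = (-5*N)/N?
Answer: 197087167/27941111 ≈ 7.0537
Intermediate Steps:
p(N) = -5
E(R, L) = -1 + L + R (E(R, L) = (L + R) - 1 = -1 + L + R)
S = 671 (S = -4 + (-5*(-27))*(-1 - 1 + 7) = -4 + 135*5 = -4 + 675 = 671)
h = 4569/671 (h = -3 + 6582/671 = 4569/671 ≈ 6.8092)
h - 10178/(-41641) = 4569/671 - 10178/(-41641) = 4569/671 - 10178*(-1/41641) = 4569/671 + 10178/41641 = 197087167/27941111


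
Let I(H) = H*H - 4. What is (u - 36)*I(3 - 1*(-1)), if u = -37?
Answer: -876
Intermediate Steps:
I(H) = -4 + H**2 (I(H) = H**2 - 4 = -4 + H**2)
(u - 36)*I(3 - 1*(-1)) = (-37 - 36)*(-4 + (3 - 1*(-1))**2) = -73*(-4 + (3 + 1)**2) = -73*(-4 + 4**2) = -73*(-4 + 16) = -73*12 = -876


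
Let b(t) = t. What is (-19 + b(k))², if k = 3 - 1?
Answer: 289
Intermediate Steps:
k = 2
(-19 + b(k))² = (-19 + 2)² = (-17)² = 289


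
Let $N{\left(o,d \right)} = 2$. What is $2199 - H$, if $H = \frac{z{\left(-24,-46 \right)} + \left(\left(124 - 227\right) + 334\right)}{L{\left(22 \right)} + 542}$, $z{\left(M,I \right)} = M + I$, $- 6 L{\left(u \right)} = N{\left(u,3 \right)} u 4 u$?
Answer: $\frac{682173}{310} \approx 2200.6$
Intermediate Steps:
$L{\left(u \right)} = - \frac{4 u^{2}}{3}$ ($L{\left(u \right)} = - \frac{2 u 4 u}{6} = - \frac{2 \cdot 4 u u}{6} = - \frac{2 \cdot 4 u^{2}}{6} = - \frac{8 u^{2}}{6} = - \frac{4 u^{2}}{3}$)
$z{\left(M,I \right)} = I + M$
$H = - \frac{483}{310}$ ($H = \frac{\left(-46 - 24\right) + \left(\left(124 - 227\right) + 334\right)}{- \frac{4 \cdot 22^{2}}{3} + 542} = \frac{-70 + \left(-103 + 334\right)}{\left(- \frac{4}{3}\right) 484 + 542} = \frac{-70 + 231}{- \frac{1936}{3} + 542} = \frac{161}{- \frac{310}{3}} = 161 \left(- \frac{3}{310}\right) = - \frac{483}{310} \approx -1.5581$)
$2199 - H = 2199 - - \frac{483}{310} = 2199 + \frac{483}{310} = \frac{682173}{310}$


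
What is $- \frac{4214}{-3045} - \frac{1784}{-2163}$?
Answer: $\frac{692722}{313635} \approx 2.2087$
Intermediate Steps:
$- \frac{4214}{-3045} - \frac{1784}{-2163} = \left(-4214\right) \left(- \frac{1}{3045}\right) - - \frac{1784}{2163} = \frac{602}{435} + \frac{1784}{2163} = \frac{692722}{313635}$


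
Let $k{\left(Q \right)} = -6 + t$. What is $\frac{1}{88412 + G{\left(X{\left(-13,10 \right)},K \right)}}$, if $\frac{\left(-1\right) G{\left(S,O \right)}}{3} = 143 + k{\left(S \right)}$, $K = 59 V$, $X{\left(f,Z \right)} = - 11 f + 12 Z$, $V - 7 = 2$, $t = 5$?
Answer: $\frac{1}{87986} \approx 1.1365 \cdot 10^{-5}$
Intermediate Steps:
$V = 9$ ($V = 7 + 2 = 9$)
$K = 531$ ($K = 59 \cdot 9 = 531$)
$k{\left(Q \right)} = -1$ ($k{\left(Q \right)} = -6 + 5 = -1$)
$G{\left(S,O \right)} = -426$ ($G{\left(S,O \right)} = - 3 \left(143 - 1\right) = \left(-3\right) 142 = -426$)
$\frac{1}{88412 + G{\left(X{\left(-13,10 \right)},K \right)}} = \frac{1}{88412 - 426} = \frac{1}{87986}$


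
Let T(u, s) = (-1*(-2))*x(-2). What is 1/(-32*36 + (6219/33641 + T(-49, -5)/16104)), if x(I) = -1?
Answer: -270877332/312000644717 ≈ -0.00086819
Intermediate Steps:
T(u, s) = -2 (T(u, s) = -1*(-2)*(-1) = 2*(-1) = -2)
1/(-32*36 + (6219/33641 + T(-49, -5)/16104)) = 1/(-32*36 + (6219/33641 - 2/16104)) = 1/(-1152 + (6219*(1/33641) - 2*1/16104)) = 1/(-1152 + (6219/33641 - 1/8052)) = 1/(-1152 + 50041747/270877332) = 1/(-312000644717/270877332) = -270877332/312000644717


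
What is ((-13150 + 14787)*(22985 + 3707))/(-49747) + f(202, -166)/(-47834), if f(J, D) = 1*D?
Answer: -1045044498267/1189798999 ≈ -878.34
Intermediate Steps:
f(J, D) = D
((-13150 + 14787)*(22985 + 3707))/(-49747) + f(202, -166)/(-47834) = ((-13150 + 14787)*(22985 + 3707))/(-49747) - 166/(-47834) = (1637*26692)*(-1/49747) - 166*(-1/47834) = 43694804*(-1/49747) + 83/23917 = -43694804/49747 + 83/23917 = -1045044498267/1189798999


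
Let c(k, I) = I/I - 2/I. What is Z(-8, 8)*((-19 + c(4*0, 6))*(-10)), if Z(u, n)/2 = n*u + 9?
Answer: -60500/3 ≈ -20167.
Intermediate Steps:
Z(u, n) = 18 + 2*n*u (Z(u, n) = 2*(n*u + 9) = 2*(9 + n*u) = 18 + 2*n*u)
c(k, I) = 1 - 2/I
Z(-8, 8)*((-19 + c(4*0, 6))*(-10)) = (18 + 2*8*(-8))*((-19 + (-2 + 6)/6)*(-10)) = (18 - 128)*((-19 + (1/6)*4)*(-10)) = -110*(-19 + 2/3)*(-10) = -(-6050)*(-10)/3 = -110*550/3 = -60500/3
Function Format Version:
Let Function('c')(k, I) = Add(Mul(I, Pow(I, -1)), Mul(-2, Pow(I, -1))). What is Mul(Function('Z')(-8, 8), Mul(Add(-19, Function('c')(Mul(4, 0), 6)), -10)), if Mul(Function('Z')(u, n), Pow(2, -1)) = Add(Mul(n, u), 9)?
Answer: Rational(-60500, 3) ≈ -20167.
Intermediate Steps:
Function('Z')(u, n) = Add(18, Mul(2, n, u)) (Function('Z')(u, n) = Mul(2, Add(Mul(n, u), 9)) = Mul(2, Add(9, Mul(n, u))) = Add(18, Mul(2, n, u)))
Function('c')(k, I) = Add(1, Mul(-2, Pow(I, -1)))
Mul(Function('Z')(-8, 8), Mul(Add(-19, Function('c')(Mul(4, 0), 6)), -10)) = Mul(Add(18, Mul(2, 8, -8)), Mul(Add(-19, Mul(Pow(6, -1), Add(-2, 6))), -10)) = Mul(Add(18, -128), Mul(Add(-19, Mul(Rational(1, 6), 4)), -10)) = Mul(-110, Mul(Add(-19, Rational(2, 3)), -10)) = Mul(-110, Mul(Rational(-55, 3), -10)) = Mul(-110, Rational(550, 3)) = Rational(-60500, 3)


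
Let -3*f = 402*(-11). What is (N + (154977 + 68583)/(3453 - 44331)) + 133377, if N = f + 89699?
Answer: 169980210/757 ≈ 2.2454e+5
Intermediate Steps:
f = 1474 (f = -134*(-11) = -1/3*(-4422) = 1474)
N = 91173 (N = 1474 + 89699 = 91173)
(N + (154977 + 68583)/(3453 - 44331)) + 133377 = (91173 + (154977 + 68583)/(3453 - 44331)) + 133377 = (91173 + 223560/(-40878)) + 133377 = (91173 + 223560*(-1/40878)) + 133377 = (91173 - 4140/757) + 133377 = 69013821/757 + 133377 = 169980210/757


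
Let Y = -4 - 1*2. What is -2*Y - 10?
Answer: 2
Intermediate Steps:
Y = -6 (Y = -4 - 2 = -6)
-2*Y - 10 = -2*(-6) - 10 = 12 - 10 = 2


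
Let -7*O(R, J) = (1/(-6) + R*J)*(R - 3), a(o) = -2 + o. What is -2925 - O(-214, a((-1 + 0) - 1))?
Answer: -176735/6 ≈ -29456.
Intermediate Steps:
O(R, J) = -(-3 + R)*(-1/6 + J*R)/7 (O(R, J) = -(1/(-6) + R*J)*(R - 3)/7 = -(-1/6 + J*R)*(-3 + R)/7 = -(-3 + R)*(-1/6 + J*R)/7)
-2925 - O(-214, a((-1 + 0) - 1)) = -2925 - (-1/14 + (1/42)*(-214) - 1/7*(-2 + ((-1 + 0) - 1))*(-214)**2 + (3/7)*(-2 + ((-1 + 0) - 1))*(-214)) = -2925 - (-1/14 - 107/21 - 1/7*(-2 + (-1 - 1))*45796 + (3/7)*(-2 + (-1 - 1))*(-214)) = -2925 - (-1/14 - 107/21 - 1/7*(-2 - 2)*45796 + (3/7)*(-2 - 2)*(-214)) = -2925 - (-1/14 - 107/21 - 1/7*(-4)*45796 + (3/7)*(-4)*(-214)) = -2925 - (-1/14 - 107/21 + 183184/7 + 2568/7) = -2925 - 1*159185/6 = -2925 - 159185/6 = -176735/6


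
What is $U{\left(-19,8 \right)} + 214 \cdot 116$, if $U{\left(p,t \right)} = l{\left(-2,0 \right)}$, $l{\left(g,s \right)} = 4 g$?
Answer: $24816$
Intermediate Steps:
$U{\left(p,t \right)} = -8$ ($U{\left(p,t \right)} = 4 \left(-2\right) = -8$)
$U{\left(-19,8 \right)} + 214 \cdot 116 = -8 + 214 \cdot 116 = -8 + 24824 = 24816$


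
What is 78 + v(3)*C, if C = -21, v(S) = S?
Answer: 15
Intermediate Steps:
78 + v(3)*C = 78 + 3*(-21) = 78 - 63 = 15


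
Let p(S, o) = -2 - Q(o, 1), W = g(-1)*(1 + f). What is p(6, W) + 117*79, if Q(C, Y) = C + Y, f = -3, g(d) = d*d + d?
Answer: 9240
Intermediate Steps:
g(d) = d + d² (g(d) = d² + d = d + d²)
W = 0 (W = (-(1 - 1))*(1 - 3) = -1*0*(-2) = 0*(-2) = 0)
p(S, o) = -3 - o (p(S, o) = -2 - (o + 1) = -2 - (1 + o) = -2 + (-1 - o) = -3 - o)
p(6, W) + 117*79 = (-3 - 1*0) + 117*79 = (-3 + 0) + 9243 = -3 + 9243 = 9240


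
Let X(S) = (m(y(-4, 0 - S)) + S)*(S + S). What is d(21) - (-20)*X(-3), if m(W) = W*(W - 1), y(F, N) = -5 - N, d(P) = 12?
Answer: -8268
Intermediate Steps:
m(W) = W*(-1 + W)
X(S) = 2*S*(S + (-6 + S)*(-5 + S)) (X(S) = ((-5 - (0 - S))*(-1 + (-5 - (0 - S))) + S)*(S + S) = ((-5 - (-1)*S)*(-1 + (-5 - (-1)*S)) + S)*(2*S) = ((-5 + S)*(-1 + (-5 + S)) + S)*(2*S) = ((-5 + S)*(-6 + S) + S)*(2*S) = ((-6 + S)*(-5 + S) + S)*(2*S) = (S + (-6 + S)*(-5 + S))*(2*S) = 2*S*(S + (-6 + S)*(-5 + S)))
d(21) - (-20)*X(-3) = 12 - (-20)*2*(-3)*(-3 + (-6 - 3)*(-5 - 3)) = 12 - (-20)*2*(-3)*(-3 - 9*(-8)) = 12 - (-20)*2*(-3)*(-3 + 72) = 12 - (-20)*2*(-3)*69 = 12 - (-20)*(-414) = 12 - 1*8280 = 12 - 8280 = -8268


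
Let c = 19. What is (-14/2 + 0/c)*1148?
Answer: -8036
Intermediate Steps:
(-14/2 + 0/c)*1148 = (-14/2 + 0/19)*1148 = (-14*½ + 0*(1/19))*1148 = (-7 + 0)*1148 = -7*1148 = -8036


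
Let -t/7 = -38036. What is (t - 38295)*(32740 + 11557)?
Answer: 10097811229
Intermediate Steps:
t = 266252 (t = -7*(-38036) = 266252)
(t - 38295)*(32740 + 11557) = (266252 - 38295)*(32740 + 11557) = 227957*44297 = 10097811229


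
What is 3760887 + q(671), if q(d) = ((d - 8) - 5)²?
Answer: 4193851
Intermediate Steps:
q(d) = (-13 + d)² (q(d) = ((-8 + d) - 5)² = (-13 + d)²)
3760887 + q(671) = 3760887 + (-13 + 671)² = 3760887 + 658² = 3760887 + 432964 = 4193851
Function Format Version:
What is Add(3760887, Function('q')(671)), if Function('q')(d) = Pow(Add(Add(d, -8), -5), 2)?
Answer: 4193851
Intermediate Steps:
Function('q')(d) = Pow(Add(-13, d), 2) (Function('q')(d) = Pow(Add(Add(-8, d), -5), 2) = Pow(Add(-13, d), 2))
Add(3760887, Function('q')(671)) = Add(3760887, Pow(Add(-13, 671), 2)) = Add(3760887, Pow(658, 2)) = Add(3760887, 432964) = 4193851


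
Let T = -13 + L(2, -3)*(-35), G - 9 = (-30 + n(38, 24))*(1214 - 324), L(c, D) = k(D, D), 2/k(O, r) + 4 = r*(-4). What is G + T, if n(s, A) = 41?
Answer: 39109/4 ≈ 9777.3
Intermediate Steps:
k(O, r) = 2/(-4 - 4*r) (k(O, r) = 2/(-4 + r*(-4)) = 2/(-4 - 4*r))
L(c, D) = -1/(2 + 2*D)
G = 9799 (G = 9 + (-30 + 41)*(1214 - 324) = 9 + 11*890 = 9 + 9790 = 9799)
T = -87/4 (T = -13 - 1/(2 + 2*(-3))*(-35) = -13 - 1/(2 - 6)*(-35) = -13 - 1/(-4)*(-35) = -13 - 1*(-¼)*(-35) = -13 + (¼)*(-35) = -13 - 35/4 = -87/4 ≈ -21.750)
G + T = 9799 - 87/4 = 39109/4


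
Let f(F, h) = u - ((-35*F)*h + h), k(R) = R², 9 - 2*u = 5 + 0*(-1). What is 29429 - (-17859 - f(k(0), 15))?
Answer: 47275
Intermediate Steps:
u = 2 (u = 9/2 - (5 + 0*(-1))/2 = 9/2 - (5 + 0)/2 = 9/2 - ½*5 = 9/2 - 5/2 = 2)
f(F, h) = 2 - h + 35*F*h (f(F, h) = 2 - ((-35*F)*h + h) = 2 - (-35*F*h + h) = 2 - (h - 35*F*h) = 2 + (-h + 35*F*h) = 2 - h + 35*F*h)
29429 - (-17859 - f(k(0), 15)) = 29429 - (-17859 - (2 - 1*15 + 35*0²*15)) = 29429 - (-17859 - (2 - 15 + 35*0*15)) = 29429 - (-17859 - (2 - 15 + 0)) = 29429 - (-17859 - 1*(-13)) = 29429 - (-17859 + 13) = 29429 - 1*(-17846) = 29429 + 17846 = 47275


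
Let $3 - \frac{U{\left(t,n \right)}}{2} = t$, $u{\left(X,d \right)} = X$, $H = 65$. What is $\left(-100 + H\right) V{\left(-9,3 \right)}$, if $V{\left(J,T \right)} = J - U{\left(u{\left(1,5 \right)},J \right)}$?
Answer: $455$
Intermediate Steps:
$U{\left(t,n \right)} = 6 - 2 t$
$V{\left(J,T \right)} = -4 + J$ ($V{\left(J,T \right)} = J - \left(6 - 2\right) = J - 4 = -4 + J$)
$\left(-100 + H\right) V{\left(-9,3 \right)} = \left(-100 + 65\right) \left(-4 - 9\right) = \left(-35\right) \left(-13\right) = 455$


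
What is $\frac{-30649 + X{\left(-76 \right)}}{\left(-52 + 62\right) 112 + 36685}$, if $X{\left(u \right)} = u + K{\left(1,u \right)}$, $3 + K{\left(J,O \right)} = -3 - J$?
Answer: $- \frac{30732}{37805} \approx -0.81291$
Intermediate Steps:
$K{\left(J,O \right)} = -6 - J$ ($K{\left(J,O \right)} = -3 - \left(3 + J\right) = -6 - J$)
$X{\left(u \right)} = -7 + u$ ($X{\left(u \right)} = u - 7 = -7 + u$)
$\frac{-30649 + X{\left(-76 \right)}}{\left(-52 + 62\right) 112 + 36685} = \frac{-30649 - 83}{\left(-52 + 62\right) 112 + 36685} = \frac{-30649 - 83}{10 \cdot 112 + 36685} = - \frac{30732}{1120 + 36685} = - \frac{30732}{37805}$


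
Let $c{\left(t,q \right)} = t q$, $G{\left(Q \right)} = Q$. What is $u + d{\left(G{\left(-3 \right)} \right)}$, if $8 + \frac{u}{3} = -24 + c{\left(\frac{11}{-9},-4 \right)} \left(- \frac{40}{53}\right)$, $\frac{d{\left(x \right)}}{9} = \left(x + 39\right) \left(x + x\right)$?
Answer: $- \frac{326120}{159} \approx -2051.1$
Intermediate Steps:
$d{\left(x \right)} = 18 x \left(39 + x\right)$ ($d{\left(x \right)} = 9 \left(x + 39\right) \left(x + x\right) = 9 \left(39 + x\right) 2 x = 9 \cdot 2 x \left(39 + x\right) = 18 x \left(39 + x\right)$)
$c{\left(t,q \right)} = q t$
$u = - \frac{17024}{159}$ ($u = -24 + 3 \left(-24 + - 4 \frac{11}{-9} \left(- \frac{40}{53}\right)\right) = -24 + 3 \left(-24 + - 4 \cdot 11 \left(- \frac{1}{9}\right) \left(\left(-40\right) \frac{1}{53}\right)\right) = -24 + 3 \left(-24 + \left(-4\right) \left(- \frac{11}{9}\right) \left(- \frac{40}{53}\right)\right) = -24 + 3 \left(-24 + \frac{44}{9} \left(- \frac{40}{53}\right)\right) = -24 + 3 \left(-24 - \frac{1760}{477}\right) = -24 + 3 \left(- \frac{13208}{477}\right) = -24 - \frac{13208}{159} = - \frac{17024}{159} \approx -107.07$)
$u + d{\left(G{\left(-3 \right)} \right)} = - \frac{17024}{159} + 18 \left(-3\right) \left(39 - 3\right) = - \frac{17024}{159} + 18 \left(-3\right) 36 = - \frac{17024}{159} - 1944 = - \frac{326120}{159}$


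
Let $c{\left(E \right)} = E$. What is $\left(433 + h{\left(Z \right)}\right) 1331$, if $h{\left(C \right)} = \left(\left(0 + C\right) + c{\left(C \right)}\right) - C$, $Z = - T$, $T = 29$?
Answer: $537724$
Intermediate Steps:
$Z = -29$ ($Z = \left(-1\right) 29 = -29$)
$h{\left(C \right)} = C$ ($h{\left(C \right)} = \left(\left(0 + C\right) + C\right) - C = \left(C + C\right) - C = 2 C - C = C$)
$\left(433 + h{\left(Z \right)}\right) 1331 = \left(433 - 29\right) 1331 = 404 \cdot 1331 = 537724$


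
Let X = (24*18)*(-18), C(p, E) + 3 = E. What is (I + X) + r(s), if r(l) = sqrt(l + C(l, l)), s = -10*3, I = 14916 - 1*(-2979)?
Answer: 10119 + 3*I*sqrt(7) ≈ 10119.0 + 7.9373*I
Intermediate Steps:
C(p, E) = -3 + E
I = 17895 (I = 14916 + 2979 = 17895)
s = -30
r(l) = sqrt(-3 + 2*l) (r(l) = sqrt(l + (-3 + l)) = sqrt(-3 + 2*l))
X = -7776 (X = 432*(-18) = -7776)
(I + X) + r(s) = (17895 - 7776) + sqrt(-3 + 2*(-30)) = 10119 + sqrt(-3 - 60) = 10119 + sqrt(-63) = 10119 + 3*I*sqrt(7)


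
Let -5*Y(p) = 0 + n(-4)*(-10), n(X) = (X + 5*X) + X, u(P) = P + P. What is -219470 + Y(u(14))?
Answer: -219526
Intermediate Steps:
u(P) = 2*P
n(X) = 7*X (n(X) = 6*X + X = 7*X)
Y(p) = -56 (Y(p) = -(0 + (7*(-4))*(-10))/5 = -(0 - 28*(-10))/5 = -(0 + 280)/5 = -⅕*280 = -56)
-219470 + Y(u(14)) = -219470 - 56 = -219526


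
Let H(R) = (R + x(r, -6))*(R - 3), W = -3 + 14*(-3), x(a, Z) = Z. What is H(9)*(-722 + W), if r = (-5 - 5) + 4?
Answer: -13806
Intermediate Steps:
r = -6 (r = -10 + 4 = -6)
W = -45 (W = -3 - 42 = -45)
H(R) = (-6 + R)*(-3 + R) (H(R) = (R - 6)*(R - 3) = (-6 + R)*(-3 + R))
H(9)*(-722 + W) = (18 + 9**2 - 9*9)*(-722 - 45) = (18 + 81 - 81)*(-767) = 18*(-767) = -13806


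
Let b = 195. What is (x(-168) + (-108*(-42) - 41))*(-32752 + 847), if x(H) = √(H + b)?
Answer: -143412975 - 95715*√3 ≈ -1.4358e+8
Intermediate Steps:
x(H) = √(195 + H) (x(H) = √(H + 195) = √(195 + H))
(x(-168) + (-108*(-42) - 41))*(-32752 + 847) = (√(195 - 168) + (-108*(-42) - 41))*(-32752 + 847) = (√27 + (4536 - 41))*(-31905) = (3*√3 + 4495)*(-31905) = (4495 + 3*√3)*(-31905) = -143412975 - 95715*√3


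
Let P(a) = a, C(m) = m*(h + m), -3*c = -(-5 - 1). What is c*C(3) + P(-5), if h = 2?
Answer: -35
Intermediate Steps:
c = -2 (c = -(-1)*(-5 - 1)/3 = -(-1)*(-6)/3 = -1/3*6 = -2)
C(m) = m*(2 + m)
c*C(3) + P(-5) = -6*(2 + 3) - 5 = -6*5 - 5 = -2*15 - 5 = -30 - 5 = -35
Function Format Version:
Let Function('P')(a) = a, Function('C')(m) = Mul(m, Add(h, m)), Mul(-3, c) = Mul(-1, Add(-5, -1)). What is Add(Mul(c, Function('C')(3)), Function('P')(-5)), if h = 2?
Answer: -35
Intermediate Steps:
c = -2 (c = Mul(Rational(-1, 3), Mul(-1, Add(-5, -1))) = Mul(Rational(-1, 3), Mul(-1, -6)) = Mul(Rational(-1, 3), 6) = -2)
Function('C')(m) = Mul(m, Add(2, m))
Add(Mul(c, Function('C')(3)), Function('P')(-5)) = Add(Mul(-2, Mul(3, Add(2, 3))), -5) = Add(Mul(-2, Mul(3, 5)), -5) = Add(Mul(-2, 15), -5) = Add(-30, -5) = -35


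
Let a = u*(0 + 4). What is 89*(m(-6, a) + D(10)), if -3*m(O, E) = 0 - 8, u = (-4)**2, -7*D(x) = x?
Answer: 2314/21 ≈ 110.19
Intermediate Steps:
D(x) = -x/7
u = 16
a = 64 (a = 16*(0 + 4) = 16*4 = 64)
m(O, E) = 8/3 (m(O, E) = -(0 - 8)/3 = -1/3*(-8) = 8/3)
89*(m(-6, a) + D(10)) = 89*(8/3 - 1/7*10) = 89*(8/3 - 10/7) = 89*(26/21) = 2314/21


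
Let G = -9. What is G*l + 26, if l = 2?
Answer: 8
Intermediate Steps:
G*l + 26 = -9*2 + 26 = -18 + 26 = 8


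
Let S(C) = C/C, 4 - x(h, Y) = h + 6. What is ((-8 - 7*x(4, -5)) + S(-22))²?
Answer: 1225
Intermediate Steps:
x(h, Y) = -2 - h (x(h, Y) = 4 - (h + 6) = 4 - (6 + h) = 4 + (-6 - h) = -2 - h)
S(C) = 1
((-8 - 7*x(4, -5)) + S(-22))² = ((-8 - 7*(-2 - 1*4)) + 1)² = ((-8 - 7*(-2 - 4)) + 1)² = ((-8 - 7*(-6)) + 1)² = ((-8 + 42) + 1)² = (34 + 1)² = 35² = 1225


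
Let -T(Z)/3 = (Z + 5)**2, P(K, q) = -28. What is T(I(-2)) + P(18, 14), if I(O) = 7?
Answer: -460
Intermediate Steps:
T(Z) = -3*(5 + Z)**2 (T(Z) = -3*(Z + 5)**2 = -3*(5 + Z)**2)
T(I(-2)) + P(18, 14) = -3*(5 + 7)**2 - 28 = -3*12**2 - 28 = -3*144 - 28 = -432 - 28 = -460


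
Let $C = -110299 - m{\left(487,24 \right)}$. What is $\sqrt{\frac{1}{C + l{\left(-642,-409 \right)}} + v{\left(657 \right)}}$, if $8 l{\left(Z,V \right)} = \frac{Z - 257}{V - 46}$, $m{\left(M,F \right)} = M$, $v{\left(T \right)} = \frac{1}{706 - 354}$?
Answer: $\frac{\sqrt{3566245147649346822}}{35486892408} \approx 0.053215$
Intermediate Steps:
$v{\left(T \right)} = \frac{1}{352}$
$C = -110786$ ($C = -110299 - 487 = -110786$)
$l{\left(Z,V \right)} = \frac{-257 + Z}{8 \left(-46 + V\right)}$ ($l{\left(Z,V \right)} = \frac{\left(Z - 257\right) \frac{1}{V - 46}}{8} = \frac{\left(-257 + Z\right) \frac{1}{-46 + V}}{8} = \frac{\frac{1}{-46 + V} \left(-257 + Z\right)}{8} = \frac{-257 + Z}{8 \left(-46 + V\right)}$)
$\sqrt{\frac{1}{C + l{\left(-642,-409 \right)}} + v{\left(657 \right)}} = \sqrt{\frac{1}{-110786 + \frac{-257 - 642}{8 \left(-46 - 409\right)}} + \frac{1}{352}} = \sqrt{\frac{1}{-110786 + \frac{1}{8} \frac{1}{-455} \left(-899\right)} + \frac{1}{352}} = \sqrt{\frac{1}{-110786 + \frac{1}{8} \left(- \frac{1}{455}\right) \left(-899\right)} + \frac{1}{352}} = \sqrt{\frac{1}{-110786 + \frac{899}{3640}} + \frac{1}{352}} = \sqrt{\frac{1}{- \frac{403260141}{3640}} + \frac{1}{352}} = \sqrt{- \frac{3640}{403260141} + \frac{1}{352}} = \sqrt{\frac{401978861}{141947569632}} = \frac{\sqrt{3566245147649346822}}{35486892408}$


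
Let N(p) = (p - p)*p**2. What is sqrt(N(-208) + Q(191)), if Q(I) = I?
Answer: sqrt(191) ≈ 13.820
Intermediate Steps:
N(p) = 0 (N(p) = 0*p**2 = 0)
sqrt(N(-208) + Q(191)) = sqrt(0 + 191) = sqrt(191)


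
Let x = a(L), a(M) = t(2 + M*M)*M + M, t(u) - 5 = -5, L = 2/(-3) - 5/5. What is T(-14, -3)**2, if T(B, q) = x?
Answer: 25/9 ≈ 2.7778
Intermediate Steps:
L = -5/3 (L = 2*(-1/3) - 5*1/5 = -2/3 - 1 = -5/3 ≈ -1.6667)
t(u) = 0 (t(u) = 5 - 5 = 0)
a(M) = M (a(M) = 0*M + M = 0 + M = M)
x = -5/3 ≈ -1.6667
T(B, q) = -5/3
T(-14, -3)**2 = (-5/3)**2 = 25/9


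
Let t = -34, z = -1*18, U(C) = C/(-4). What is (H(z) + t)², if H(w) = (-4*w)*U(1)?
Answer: 2704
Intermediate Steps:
U(C) = -C/4 (U(C) = C*(-¼) = -C/4)
z = -18
H(w) = w (H(w) = (-4*w)*(-¼*1) = -4*w*(-¼) = w)
(H(z) + t)² = (-18 - 34)² = (-52)² = 2704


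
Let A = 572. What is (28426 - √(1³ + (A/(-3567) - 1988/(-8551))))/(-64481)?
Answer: -28426/64481 + √997440288441897/1966761869577 ≈ -0.44083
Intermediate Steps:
(28426 - √(1³ + (A/(-3567) - 1988/(-8551))))/(-64481) = (28426 - √(1³ + (572/(-3567) - 1988/(-8551))))/(-64481) = (28426 - √(1 + (572*(-1/3567) - 1988*(-1/8551))))*(-1/64481) = (28426 - √(1 + (-572/3567 + 1988/8551)))*(-1/64481) = (28426 - √(1 + 2200024/30501417))*(-1/64481) = (28426 - √(32701441/30501417))*(-1/64481) = (28426 - √997440288441897/30501417)*(-1/64481) = -28426/64481 + √997440288441897/1966761869577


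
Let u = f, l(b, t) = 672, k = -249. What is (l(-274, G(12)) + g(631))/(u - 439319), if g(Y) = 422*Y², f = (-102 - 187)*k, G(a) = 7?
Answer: -84012307/183679 ≈ -457.39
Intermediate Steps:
f = 71961 (f = (-102 - 187)*(-249) = -289*(-249) = 71961)
u = 71961
(l(-274, G(12)) + g(631))/(u - 439319) = (672 + 422*631²)/(71961 - 439319) = (672 + 422*398161)/(-367358) = (672 + 168023942)*(-1/367358) = 168024614*(-1/367358) = -84012307/183679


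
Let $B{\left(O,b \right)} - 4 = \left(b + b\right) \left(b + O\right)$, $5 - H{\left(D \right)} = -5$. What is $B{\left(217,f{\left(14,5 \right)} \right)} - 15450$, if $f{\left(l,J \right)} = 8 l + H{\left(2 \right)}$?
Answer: $67270$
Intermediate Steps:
$H{\left(D \right)} = 10$ ($H{\left(D \right)} = 5 - -5 = 5 + 5 = 10$)
$f{\left(l,J \right)} = 10 + 8 l$ ($f{\left(l,J \right)} = 8 l + 10 = 10 + 8 l$)
$B{\left(O,b \right)} = 4 + 2 b \left(O + b\right)$ ($B{\left(O,b \right)} = 4 + \left(b + b\right) \left(b + O\right) = 4 + 2 b \left(O + b\right)$)
$B{\left(217,f{\left(14,5 \right)} \right)} - 15450 = \left(4 + 2 \left(10 + 8 \cdot 14\right)^{2} + 2 \cdot 217 \left(10 + 8 \cdot 14\right)\right) - 15450 = \left(4 + 2 \left(10 + 112\right)^{2} + 2 \cdot 217 \left(10 + 112\right)\right) - 15450 = \left(4 + 2 \cdot 122^{2} + 2 \cdot 217 \cdot 122\right) - 15450 = \left(4 + 2 \cdot 14884 + 52948\right) - 15450 = \left(4 + 29768 + 52948\right) - 15450 = 82720 - 15450 = 67270$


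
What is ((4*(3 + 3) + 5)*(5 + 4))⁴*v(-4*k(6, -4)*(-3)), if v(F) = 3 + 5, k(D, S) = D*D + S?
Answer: 37123765128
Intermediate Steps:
k(D, S) = S + D² (k(D, S) = D² + S = S + D²)
v(F) = 8
((4*(3 + 3) + 5)*(5 + 4))⁴*v(-4*k(6, -4)*(-3)) = ((4*(3 + 3) + 5)*(5 + 4))⁴*8 = ((4*6 + 5)*9)⁴*8 = ((24 + 5)*9)⁴*8 = (29*9)⁴*8 = 261⁴*8 = 4640470641*8 = 37123765128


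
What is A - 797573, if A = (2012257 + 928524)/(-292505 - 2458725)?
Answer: -2194309705571/2751230 ≈ -7.9757e+5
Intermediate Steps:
A = -2940781/2751230 (A = 2940781/(-2751230) = 2940781*(-1/2751230) = -2940781/2751230 ≈ -1.0689)
A - 797573 = -2940781/2751230 - 797573 = -2194309705571/2751230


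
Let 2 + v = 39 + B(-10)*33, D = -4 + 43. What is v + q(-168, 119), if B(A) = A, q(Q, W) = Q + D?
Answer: -422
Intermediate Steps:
D = 39
q(Q, W) = 39 + Q (q(Q, W) = Q + 39 = 39 + Q)
v = -293 (v = -2 + (39 - 10*33) = -2 + (39 - 330) = -2 - 291 = -293)
v + q(-168, 119) = -293 + (39 - 168) = -293 - 129 = -422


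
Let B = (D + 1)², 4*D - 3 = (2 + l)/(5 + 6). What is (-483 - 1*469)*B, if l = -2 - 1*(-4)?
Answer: -780759/242 ≈ -3226.3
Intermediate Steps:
l = 2 (l = -2 + 4 = 2)
D = 37/44 (D = ¾ + ((2 + 2)/(5 + 6))/4 = ¾ + (4/11)/4 = ¾ + (4*(1/11))/4 = ¾ + (¼)*(4/11) = ¾ + 1/11 = 37/44 ≈ 0.84091)
B = 6561/1936 (B = (37/44 + 1)² = (81/44)² = 6561/1936 ≈ 3.3889)
(-483 - 1*469)*B = (-483 - 1*469)*(6561/1936) = (-483 - 469)*(6561/1936) = -952*6561/1936 = -780759/242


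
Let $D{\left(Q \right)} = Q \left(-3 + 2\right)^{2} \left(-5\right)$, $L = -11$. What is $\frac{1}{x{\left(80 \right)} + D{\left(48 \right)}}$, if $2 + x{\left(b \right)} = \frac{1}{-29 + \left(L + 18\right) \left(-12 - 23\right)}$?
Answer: $- \frac{274}{66309} \approx -0.0041322$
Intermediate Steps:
$x{\left(b \right)} = - \frac{549}{274}$ ($x{\left(b \right)} = -2 + \frac{1}{-29 + \left(-11 + 18\right) \left(-12 - 23\right)} = -2 + \frac{1}{-29 + 7 \left(-35\right)} = -2 + \frac{1}{-29 - 245} = -2 + \frac{1}{-274} = -2 - \frac{1}{274} = - \frac{549}{274}$)
$D{\left(Q \right)} = - 5 Q$ ($D{\left(Q \right)} = Q \left(-1\right)^{2} \left(-5\right) = Q 1 \left(-5\right) = Q \left(-5\right) = - 5 Q$)
$\frac{1}{x{\left(80 \right)} + D{\left(48 \right)}} = \frac{1}{- \frac{549}{274} - 240} = \frac{1}{- \frac{66309}{274}} = - \frac{274}{66309}$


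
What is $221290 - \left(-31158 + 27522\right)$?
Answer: $224926$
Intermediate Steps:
$221290 - \left(-31158 + 27522\right) = 221290 - -3636 = 221290 + 3636 = 224926$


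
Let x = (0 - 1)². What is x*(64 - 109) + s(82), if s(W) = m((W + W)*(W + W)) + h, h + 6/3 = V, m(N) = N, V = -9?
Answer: 26840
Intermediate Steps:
x = 1 (x = (-1)² = 1)
h = -11 (h = -2 - 9 = -11)
s(W) = -11 + 4*W² (s(W) = (W + W)*(W + W) - 11 = (2*W)*(2*W) - 11 = 4*W² - 11 = -11 + 4*W²)
x*(64 - 109) + s(82) = 1*(64 - 109) + (-11 + 4*82²) = 1*(-45) + (-11 + 4*6724) = -45 + (-11 + 26896) = -45 + 26885 = 26840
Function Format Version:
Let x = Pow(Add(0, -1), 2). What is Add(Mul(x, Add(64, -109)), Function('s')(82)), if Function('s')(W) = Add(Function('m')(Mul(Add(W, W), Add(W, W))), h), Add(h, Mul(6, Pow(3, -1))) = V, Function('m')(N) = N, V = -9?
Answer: 26840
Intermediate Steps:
x = 1 (x = Pow(-1, 2) = 1)
h = -11 (h = Add(-2, -9) = -11)
Function('s')(W) = Add(-11, Mul(4, Pow(W, 2))) (Function('s')(W) = Add(Mul(Add(W, W), Add(W, W)), -11) = Add(Mul(Mul(2, W), Mul(2, W)), -11) = Add(Mul(4, Pow(W, 2)), -11) = Add(-11, Mul(4, Pow(W, 2))))
Add(Mul(x, Add(64, -109)), Function('s')(82)) = Add(Mul(1, Add(64, -109)), Add(-11, Mul(4, Pow(82, 2)))) = Add(Mul(1, -45), Add(-11, Mul(4, 6724))) = Add(-45, Add(-11, 26896)) = Add(-45, 26885) = 26840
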